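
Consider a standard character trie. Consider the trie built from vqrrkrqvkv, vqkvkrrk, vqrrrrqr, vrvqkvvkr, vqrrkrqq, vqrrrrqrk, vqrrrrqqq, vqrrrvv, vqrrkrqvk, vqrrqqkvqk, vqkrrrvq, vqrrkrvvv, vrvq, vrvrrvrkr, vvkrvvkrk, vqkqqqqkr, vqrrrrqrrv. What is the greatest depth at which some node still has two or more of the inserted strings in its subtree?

9

Look for the deepest trie node that still has at least two words in its subtree.
"vqrrkrqvk" and "vqrrkrqvkv" agree on "vqrrkrqvk" (9 characters) before diverging; nothing deeper is shared.
Longest shared-prefix length: 9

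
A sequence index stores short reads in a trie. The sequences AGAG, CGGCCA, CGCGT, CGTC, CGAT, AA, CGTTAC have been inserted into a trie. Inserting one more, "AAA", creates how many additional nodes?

"AA" is already a path in the trie; the remaining "A" must be added.
New nodes needed: |"AAA"| − 2 = 3 − 2 = 1.

1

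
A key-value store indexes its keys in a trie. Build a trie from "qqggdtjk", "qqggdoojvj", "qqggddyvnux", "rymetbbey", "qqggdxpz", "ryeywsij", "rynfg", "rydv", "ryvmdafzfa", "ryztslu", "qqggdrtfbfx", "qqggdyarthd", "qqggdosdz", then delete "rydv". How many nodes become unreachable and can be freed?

2

Walk "rydv" from the leaf back toward the root, removing each node that no remaining word uses.
The suffix "dv" (2 nodes) is used only by "rydv"; the node for "ry" still has the child "m", so pruning stops there.
Nodes removed: 2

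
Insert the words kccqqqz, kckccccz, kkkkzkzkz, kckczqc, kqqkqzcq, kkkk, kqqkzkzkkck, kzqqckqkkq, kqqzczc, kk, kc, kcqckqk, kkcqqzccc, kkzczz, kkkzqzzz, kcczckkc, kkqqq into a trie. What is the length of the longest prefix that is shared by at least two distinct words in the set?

4

The deepest shared node is where two words last agree before diverging.
"kckccccz" and "kckczqc" agree on "kckc" (4 characters) before diverging; nothing deeper is shared.
Longest shared-prefix length: 4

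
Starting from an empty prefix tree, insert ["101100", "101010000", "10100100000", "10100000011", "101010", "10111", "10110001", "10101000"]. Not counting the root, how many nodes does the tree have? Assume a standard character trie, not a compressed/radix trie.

Trie structure (* marks end of a word):
(root)
└─ 1
   └─ 0
      └─ 1
         ├─ 0
         │  ├─ 0
         │  │  ├─ 0
         │  │  │  └─ 0
         │  │  │     └─ 0
         │  │  │        └─ 0
         │  │  │           └─ 1
         │  │  │              └─ 1 *
         │  │  └─ 1
         │  │     └─ 0
         │  │        └─ 0
         │  │           └─ 0
         │  │              └─ 0
         │  │                 └─ 0 *
         │  └─ 1
         │     └─ 0 *
         │        └─ 0
         │           └─ 0 *
         │              └─ 0 *
         └─ 1
            ├─ 0
            │  └─ 0 *
            │     └─ 0
            │        └─ 1 *
            └─ 1 *
Counting every labelled node above: 28.

28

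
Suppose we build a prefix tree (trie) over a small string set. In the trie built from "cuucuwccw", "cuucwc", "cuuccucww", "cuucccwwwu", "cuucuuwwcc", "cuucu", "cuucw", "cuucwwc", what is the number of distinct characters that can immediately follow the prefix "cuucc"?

2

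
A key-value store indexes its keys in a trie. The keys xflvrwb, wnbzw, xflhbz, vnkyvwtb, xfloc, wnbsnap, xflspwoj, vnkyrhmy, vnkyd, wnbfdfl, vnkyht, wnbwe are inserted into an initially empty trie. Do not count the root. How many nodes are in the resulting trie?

Trace insertions, counting only characters that open a new branch:
  "xflvrwb" → 7 new (x, f, l, v, r, w, b)
  "wnbzw" → 5 new (w, n, b, z, w)
  "xflhbz" → prefix "xfl" already present; 3 new (h, b, z)
  "vnkyvwtb" → 8 new (v, n, k, y, v, w, t, b)
  "xfloc" → prefix "xfl" already present; 2 new (o, c)
  "wnbsnap" → prefix "wnb" already present; 4 new (s, n, a, p)
  "xflspwoj" → prefix "xfl" already present; 5 new (s, p, w, o, j)
  "vnkyrhmy" → prefix "vnky" already present; 4 new (r, h, m, y)
  "vnkyd" → prefix "vnky" already present; 1 new (d)
  "wnbfdfl" → prefix "wnb" already present; 4 new (f, d, f, l)
  "vnkyht" → prefix "vnky" already present; 2 new (h, t)
  "wnbwe" → prefix "wnb" already present; 2 new (w, e)
Total nodes = 7 + 5 + 3 + 8 + 2 + 4 + 5 + 4 + 1 + 4 + 2 + 2 = 47

47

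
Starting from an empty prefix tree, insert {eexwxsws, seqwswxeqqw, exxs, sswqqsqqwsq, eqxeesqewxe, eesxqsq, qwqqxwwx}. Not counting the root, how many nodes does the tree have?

Insert word by word; a character creates a node only if that edge doesn't already exist:
  "eexwxsws" → 8 new (e, e, x, w, x, s, w, s)
  "seqwswxeqqw" → 11 new (s, e, q, w, s, w, x, e, q, q, w)
  "exxs" → prefix "e" already present; 3 new (x, x, s)
  "sswqqsqqwsq" → prefix "s" already present; 10 new (s, w, q, q, s, q, q, w, s, q)
  "eqxeesqewxe" → prefix "e" already present; 10 new (q, x, e, e, s, q, e, w, x, e)
  "eesxqsq" → prefix "ee" already present; 5 new (s, x, q, s, q)
  "qwqqxwwx" → 8 new (q, w, q, q, x, w, w, x)
Total nodes = 8 + 11 + 3 + 10 + 10 + 5 + 8 = 55

55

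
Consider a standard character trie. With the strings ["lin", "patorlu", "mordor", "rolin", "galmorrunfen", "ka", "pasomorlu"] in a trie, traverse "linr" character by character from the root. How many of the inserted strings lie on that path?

1

Walk "linr" from the root; an end-of-word marker is hit whenever a stored word is a prefix of "linr".
Prefixes of the query that are stored words: "lin"
Count: 1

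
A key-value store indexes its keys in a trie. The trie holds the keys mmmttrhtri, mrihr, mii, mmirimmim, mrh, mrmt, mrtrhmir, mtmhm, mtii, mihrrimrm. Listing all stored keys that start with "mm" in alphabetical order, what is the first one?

mmirimmim

DFS of the "mm" subtree visits, in order: "mmirimmim", "mmmttrhtri"
The 1st is mmirimmim.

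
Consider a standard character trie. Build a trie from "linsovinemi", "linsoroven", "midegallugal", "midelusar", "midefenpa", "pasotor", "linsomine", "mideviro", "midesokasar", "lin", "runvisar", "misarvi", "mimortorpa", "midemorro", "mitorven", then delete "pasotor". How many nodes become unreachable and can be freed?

7

After clearing the end-marker at "pasotor", prune upward until reaching a node still needed by another word.
No other word shares any prefix with "pasotor", so all 7 of its nodes go.
Nodes removed: 7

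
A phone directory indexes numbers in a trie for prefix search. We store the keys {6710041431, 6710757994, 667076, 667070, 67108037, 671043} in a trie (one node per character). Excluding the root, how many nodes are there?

Trie structure (* marks end of a word):
(root)
└─ 6
   ├─ 6
   │  └─ 7
   │     └─ 0
   │        └─ 7
   │           ├─ 0 *
   │           └─ 6 *
   └─ 7
      └─ 1
         └─ 0
            ├─ 0
            │  └─ 4
            │     └─ 1
            │        └─ 4
            │           └─ 3
            │              └─ 1 *
            ├─ 4
            │  └─ 3 *
            ├─ 7
            │  └─ 5
            │     └─ 7
            │        └─ 9
            │           └─ 9
            │              └─ 4 *
            └─ 8
               └─ 0
                  └─ 3
                     └─ 7 *
Counting every labelled node above: 28.

28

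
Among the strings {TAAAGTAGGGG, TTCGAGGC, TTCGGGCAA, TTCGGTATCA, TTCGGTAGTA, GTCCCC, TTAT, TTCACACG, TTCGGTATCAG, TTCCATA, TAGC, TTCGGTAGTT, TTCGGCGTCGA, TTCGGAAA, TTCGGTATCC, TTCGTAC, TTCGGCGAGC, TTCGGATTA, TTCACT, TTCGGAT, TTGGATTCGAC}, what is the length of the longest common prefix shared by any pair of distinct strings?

10

The deepest shared node is where two words last agree before diverging.
"TTCGGTATCA" and "TTCGGTATCAG" agree on "TTCGGTATCA" (10 characters) before diverging; nothing deeper is shared.
Longest shared-prefix length: 10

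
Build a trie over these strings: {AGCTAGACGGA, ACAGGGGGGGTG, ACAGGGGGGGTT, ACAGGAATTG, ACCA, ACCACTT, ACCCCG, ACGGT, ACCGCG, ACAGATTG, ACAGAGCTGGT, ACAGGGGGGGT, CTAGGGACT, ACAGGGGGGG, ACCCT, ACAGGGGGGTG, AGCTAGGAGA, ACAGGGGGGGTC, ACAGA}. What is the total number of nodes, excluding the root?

69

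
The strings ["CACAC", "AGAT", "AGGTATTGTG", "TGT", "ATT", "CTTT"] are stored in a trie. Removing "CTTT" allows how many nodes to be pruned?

3

A node on "CTTT"'s path can go only if nothing else ends at it or branches off below it.
The suffix "TTT" (3 nodes) is used only by "CTTT"; the node for "C" still has the child "A", so pruning stops there.
Nodes removed: 3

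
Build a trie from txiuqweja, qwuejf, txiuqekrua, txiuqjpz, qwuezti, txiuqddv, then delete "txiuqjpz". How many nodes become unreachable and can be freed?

3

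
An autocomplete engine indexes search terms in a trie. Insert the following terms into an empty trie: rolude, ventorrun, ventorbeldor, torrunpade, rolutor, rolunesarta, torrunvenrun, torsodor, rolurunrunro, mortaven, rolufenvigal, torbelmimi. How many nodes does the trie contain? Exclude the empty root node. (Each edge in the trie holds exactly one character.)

83

Count nodes per top-level branch (shared prefixes stored once):
  'm'-branch (mortaven): 8 nodes
  'r'-branch (rolude, rolufenvigal, rolunesarta, rolurunrunro, rolutor): 32 nodes
  't'-branch (torbelmimi, torrunpade, torrunvenrun, torsodor): 28 nodes
  'v'-branch (ventorbeldor, ventorrun): 15 nodes
Sum: 83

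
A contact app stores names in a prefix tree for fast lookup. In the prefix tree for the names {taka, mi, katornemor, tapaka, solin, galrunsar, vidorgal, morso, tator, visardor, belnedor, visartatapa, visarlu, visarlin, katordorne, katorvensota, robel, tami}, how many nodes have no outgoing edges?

18

A leaf is a node with no children — equivalently, the end of a word that is not a proper prefix of any other stored word.
Those words: "belnedor", "galrunsar", "katordorne", "katornemor", "katorvensota", "mi", "morso", "robel", "solin", "taka", "tami", "tapaka", "tator", "vidorgal", "visardor", "visarlin", "visarlu", "visartatapa"
Leaf count: 18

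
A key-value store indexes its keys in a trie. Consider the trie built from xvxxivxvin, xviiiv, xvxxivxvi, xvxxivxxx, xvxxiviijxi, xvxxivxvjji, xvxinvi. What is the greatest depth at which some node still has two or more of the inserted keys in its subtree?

Equivalently: take the maximum, over all pairs, of their longest common prefix length.
e.g. "xvxxivxvi" and "xvxxivxvin" share the prefix "xvxxivxvi" of length 9; no pair shares a longer one.
Longest shared-prefix length: 9

9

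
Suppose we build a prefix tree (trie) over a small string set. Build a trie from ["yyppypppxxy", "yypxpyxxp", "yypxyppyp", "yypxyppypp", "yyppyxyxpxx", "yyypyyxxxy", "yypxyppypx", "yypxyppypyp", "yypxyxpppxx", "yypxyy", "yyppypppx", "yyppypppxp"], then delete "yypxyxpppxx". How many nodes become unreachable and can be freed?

6

A node on "yypxyxpppxx"'s path can go only if nothing else ends at it or branches off below it.
The suffix "xpppxx" (6 nodes) is used only by "yypxyxpppxx"; the node for "yypxy" still has the child "p", so pruning stops there.
Nodes removed: 6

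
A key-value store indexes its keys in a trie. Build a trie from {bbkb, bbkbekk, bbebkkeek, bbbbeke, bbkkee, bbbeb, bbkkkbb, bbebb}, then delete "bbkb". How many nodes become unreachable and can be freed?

0

After clearing the end-marker at "bbkb", prune upward until reaching a node still needed by another word.
Every node on "bbkb" is still needed (e.g. by "bbkbekk"), so nothing is freed.
Nodes removed: 0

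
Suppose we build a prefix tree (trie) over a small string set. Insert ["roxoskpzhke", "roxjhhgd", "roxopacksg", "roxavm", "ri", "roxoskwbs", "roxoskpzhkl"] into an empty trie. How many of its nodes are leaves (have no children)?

7

Leaves are exactly the stored words that no other stored word extends.
Those words: "ri", "roxavm", "roxjhhgd", "roxopacksg", "roxoskpzhke", "roxoskpzhkl", "roxoskwbs"
Leaf count: 7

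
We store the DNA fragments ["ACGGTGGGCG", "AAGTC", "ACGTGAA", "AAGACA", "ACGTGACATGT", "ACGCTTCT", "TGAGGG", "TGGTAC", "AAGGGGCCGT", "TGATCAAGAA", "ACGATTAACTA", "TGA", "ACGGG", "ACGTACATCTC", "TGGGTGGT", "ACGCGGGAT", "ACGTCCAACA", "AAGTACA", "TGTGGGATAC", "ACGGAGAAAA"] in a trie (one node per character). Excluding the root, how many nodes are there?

Trace insertions, counting only characters that open a new branch:
  "ACGGTGGGCG" → 10 new (A, C, G, G, T, G, G, G, C, G)
  "AAGTC" → prefix "A" already present; 4 new (A, G, T, C)
  "ACGTGAA" → prefix "ACG" already present; 4 new (T, G, A, A)
  "AAGACA" → prefix "AAG" already present; 3 new (A, C, A)
  "ACGTGACATGT" → prefix "ACGTGA" already present; 5 new (C, A, T, G, T)
  "ACGCTTCT" → prefix "ACG" already present; 5 new (C, T, T, C, T)
  "TGAGGG" → 6 new (T, G, A, G, G, G)
  "TGGTAC" → prefix "TG" already present; 4 new (G, T, A, C)
  "AAGGGGCCGT" → prefix "AAG" already present; 7 new (G, G, G, C, C, G, T)
  "TGATCAAGAA" → prefix "TGA" already present; 7 new (T, C, A, A, G, A, A)
  "ACGATTAACTA" → prefix "ACG" already present; 8 new (A, T, T, A, A, C, T, A)
  "TGA" → prefix "TGA" already present; 0 new (none)
  "ACGGG" → prefix "ACGG" already present; 1 new (G)
  "ACGTACATCTC" → prefix "ACGT" already present; 7 new (A, C, A, T, C, T, C)
  "TGGGTGGT" → prefix "TGG" already present; 5 new (G, T, G, G, T)
  "ACGCGGGAT" → prefix "ACGC" already present; 5 new (G, G, G, A, T)
  "ACGTCCAACA" → prefix "ACGT" already present; 6 new (C, C, A, A, C, A)
  "AAGTACA" → prefix "AAGT" already present; 3 new (A, C, A)
  "TGTGGGATAC" → prefix "TG" already present; 8 new (T, G, G, G, A, T, A, C)
  "ACGGAGAAAA" → prefix "ACGG" already present; 6 new (A, G, A, A, A, A)
Total nodes = 10 + 4 + 4 + 3 + 5 + 5 + 6 + 4 + 7 + 7 + 8 + 0 + 1 + 7 + 5 + 5 + 6 + 3 + 8 + 6 = 104

104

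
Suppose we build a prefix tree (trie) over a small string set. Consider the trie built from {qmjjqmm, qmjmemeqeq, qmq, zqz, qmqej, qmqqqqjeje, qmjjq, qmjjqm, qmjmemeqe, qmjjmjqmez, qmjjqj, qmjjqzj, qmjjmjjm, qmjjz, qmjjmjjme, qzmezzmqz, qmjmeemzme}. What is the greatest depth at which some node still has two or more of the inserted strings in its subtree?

Look for the deepest trie node that still has at least two words in its subtree.
"qmjmemeqe" and "qmjmemeqeq" agree on "qmjmemeqe" (9 characters) before diverging; nothing deeper is shared.
Longest shared-prefix length: 9

9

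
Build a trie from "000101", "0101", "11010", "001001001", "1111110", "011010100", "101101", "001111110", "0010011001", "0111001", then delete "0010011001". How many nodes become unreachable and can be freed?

4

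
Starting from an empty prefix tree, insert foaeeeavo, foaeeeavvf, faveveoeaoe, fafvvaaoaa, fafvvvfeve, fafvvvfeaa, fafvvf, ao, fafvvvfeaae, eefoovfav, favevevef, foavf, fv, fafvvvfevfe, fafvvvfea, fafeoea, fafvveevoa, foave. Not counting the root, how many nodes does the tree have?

67

Insert word by word; a character creates a node only if that edge doesn't already exist:
  "foaeeeavo" → 9 new (f, o, a, e, e, e, a, v, o)
  "foaeeeavvf" → prefix "foaeeeav" already present; 2 new (v, f)
  "faveveoeaoe" → prefix "f" already present; 10 new (a, v, e, v, e, o, e, a, o, e)
  "fafvvaaoaa" → prefix "fa" already present; 8 new (f, v, v, a, a, o, a, a)
  "fafvvvfeve" → prefix "fafvv" already present; 5 new (v, f, e, v, e)
  "fafvvvfeaa" → prefix "fafvvvfe" already present; 2 new (a, a)
  "fafvvf" → prefix "fafvv" already present; 1 new (f)
  "ao" → 2 new (a, o)
  "fafvvvfeaae" → prefix "fafvvvfeaa" already present; 1 new (e)
  "eefoovfav" → 9 new (e, e, f, o, o, v, f, a, v)
  "favevevef" → prefix "faveve" already present; 3 new (v, e, f)
  "foavf" → prefix "foa" already present; 2 new (v, f)
  "fv" → prefix "f" already present; 1 new (v)
  "fafvvvfevfe" → prefix "fafvvvfev" already present; 2 new (f, e)
  "fafvvvfea" → prefix "fafvvvfea" already present; 0 new (none)
  "fafeoea" → prefix "faf" already present; 4 new (e, o, e, a)
  "fafvveevoa" → prefix "fafvv" already present; 5 new (e, e, v, o, a)
  "foave" → prefix "foav" already present; 1 new (e)
Total nodes = 9 + 2 + 10 + 8 + 5 + 2 + 1 + 2 + 1 + 9 + 3 + 2 + 1 + 2 + 0 + 4 + 5 + 1 = 67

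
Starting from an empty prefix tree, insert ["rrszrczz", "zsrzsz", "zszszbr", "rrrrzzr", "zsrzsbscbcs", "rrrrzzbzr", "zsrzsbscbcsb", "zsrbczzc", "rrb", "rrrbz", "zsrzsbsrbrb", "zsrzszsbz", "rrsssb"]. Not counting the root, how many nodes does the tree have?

52

Trace insertions, counting only characters that open a new branch:
  "rrszrczz" → 8 new (r, r, s, z, r, c, z, z)
  "zsrzsz" → 6 new (z, s, r, z, s, z)
  "zszszbr" → prefix "zs" already present; 5 new (z, s, z, b, r)
  "rrrrzzr" → prefix "rr" already present; 5 new (r, r, z, z, r)
  "zsrzsbscbcs" → prefix "zsrzs" already present; 6 new (b, s, c, b, c, s)
  "rrrrzzbzr" → prefix "rrrrzz" already present; 3 new (b, z, r)
  "zsrzsbscbcsb" → prefix "zsrzsbscbcs" already present; 1 new (b)
  "zsrbczzc" → prefix "zsr" already present; 5 new (b, c, z, z, c)
  "rrb" → prefix "rr" already present; 1 new (b)
  "rrrbz" → prefix "rrr" already present; 2 new (b, z)
  "zsrzsbsrbrb" → prefix "zsrzsbs" already present; 4 new (r, b, r, b)
  "zsrzszsbz" → prefix "zsrzsz" already present; 3 new (s, b, z)
  "rrsssb" → prefix "rrs" already present; 3 new (s, s, b)
Total nodes = 8 + 6 + 5 + 5 + 6 + 3 + 1 + 5 + 1 + 2 + 4 + 3 + 3 = 52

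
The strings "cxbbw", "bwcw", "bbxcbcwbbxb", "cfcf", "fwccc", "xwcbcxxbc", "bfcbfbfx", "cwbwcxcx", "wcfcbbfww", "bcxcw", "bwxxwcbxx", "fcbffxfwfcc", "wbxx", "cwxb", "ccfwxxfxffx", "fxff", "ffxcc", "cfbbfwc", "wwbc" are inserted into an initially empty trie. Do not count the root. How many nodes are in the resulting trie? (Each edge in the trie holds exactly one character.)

110

For each word, the new-node count is its length minus the longest prefix already in the trie:
  "cxbbw" → 5 new (c, x, b, b, w)
  "bwcw" → 4 new (b, w, c, w)
  "bbxcbcwbbxb" → prefix "b" already present; 10 new (b, x, c, b, c, w, b, b, x, b)
  "cfcf" → prefix "c" already present; 3 new (f, c, f)
  "fwccc" → 5 new (f, w, c, c, c)
  "xwcbcxxbc" → 9 new (x, w, c, b, c, x, x, b, c)
  "bfcbfbfx" → prefix "b" already present; 7 new (f, c, b, f, b, f, x)
  "cwbwcxcx" → prefix "c" already present; 7 new (w, b, w, c, x, c, x)
  "wcfcbbfww" → 9 new (w, c, f, c, b, b, f, w, w)
  "bcxcw" → prefix "b" already present; 4 new (c, x, c, w)
  "bwxxwcbxx" → prefix "bw" already present; 7 new (x, x, w, c, b, x, x)
  "fcbffxfwfcc" → prefix "f" already present; 10 new (c, b, f, f, x, f, w, f, c, c)
  "wbxx" → prefix "w" already present; 3 new (b, x, x)
  "cwxb" → prefix "cw" already present; 2 new (x, b)
  "ccfwxxfxffx" → prefix "c" already present; 10 new (c, f, w, x, x, f, x, f, f, x)
  "fxff" → prefix "f" already present; 3 new (x, f, f)
  "ffxcc" → prefix "f" already present; 4 new (f, x, c, c)
  "cfbbfwc" → prefix "cf" already present; 5 new (b, b, f, w, c)
  "wwbc" → prefix "w" already present; 3 new (w, b, c)
Total nodes = 5 + 4 + 10 + 3 + 5 + 9 + 7 + 7 + 9 + 4 + 7 + 10 + 3 + 2 + 10 + 3 + 4 + 5 + 3 = 110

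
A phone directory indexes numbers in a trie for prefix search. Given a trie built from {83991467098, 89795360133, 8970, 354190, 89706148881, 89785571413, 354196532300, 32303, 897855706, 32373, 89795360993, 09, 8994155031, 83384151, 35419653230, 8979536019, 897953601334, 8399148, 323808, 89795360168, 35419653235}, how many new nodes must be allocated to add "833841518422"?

4

"83384151" is already a path in the trie; the remaining "8422" must be added.
Each of the 4 remaining characters creates one node.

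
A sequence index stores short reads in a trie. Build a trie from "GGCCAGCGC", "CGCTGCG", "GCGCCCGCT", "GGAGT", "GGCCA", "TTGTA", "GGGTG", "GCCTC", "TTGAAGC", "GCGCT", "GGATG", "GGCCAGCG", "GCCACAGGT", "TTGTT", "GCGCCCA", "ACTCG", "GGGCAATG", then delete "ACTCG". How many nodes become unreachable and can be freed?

5

After clearing the end-marker at "ACTCG", prune upward until reaching a node still needed by another word.
No other word shares any prefix with "ACTCG", so all 5 of its nodes go.
Nodes removed: 5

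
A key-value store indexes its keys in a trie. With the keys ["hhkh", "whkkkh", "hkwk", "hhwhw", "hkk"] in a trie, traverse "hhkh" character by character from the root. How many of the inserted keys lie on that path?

1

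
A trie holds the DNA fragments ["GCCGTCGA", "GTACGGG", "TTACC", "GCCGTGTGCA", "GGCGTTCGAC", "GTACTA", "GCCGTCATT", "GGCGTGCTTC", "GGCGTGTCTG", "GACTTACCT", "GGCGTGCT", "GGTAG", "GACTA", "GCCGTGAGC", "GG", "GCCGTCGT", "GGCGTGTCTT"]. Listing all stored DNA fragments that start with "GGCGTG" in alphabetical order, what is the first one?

GGCGTGCT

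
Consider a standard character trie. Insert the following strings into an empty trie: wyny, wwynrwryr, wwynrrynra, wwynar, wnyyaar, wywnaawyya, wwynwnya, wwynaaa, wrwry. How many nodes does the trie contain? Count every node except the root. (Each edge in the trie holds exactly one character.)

For each word, the new-node count is its length minus the longest prefix already in the trie:
  "wyny" → 4 new (w, y, n, y)
  "wwynrwryr" → prefix "w" already present; 8 new (w, y, n, r, w, r, y, r)
  "wwynrrynra" → prefix "wwynr" already present; 5 new (r, y, n, r, a)
  "wwynar" → prefix "wwyn" already present; 2 new (a, r)
  "wnyyaar" → prefix "w" already present; 6 new (n, y, y, a, a, r)
  "wywnaawyya" → prefix "wy" already present; 8 new (w, n, a, a, w, y, y, a)
  "wwynwnya" → prefix "wwyn" already present; 4 new (w, n, y, a)
  "wwynaaa" → prefix "wwyna" already present; 2 new (a, a)
  "wrwry" → prefix "w" already present; 4 new (r, w, r, y)
Total nodes = 4 + 8 + 5 + 2 + 6 + 8 + 4 + 2 + 4 = 43

43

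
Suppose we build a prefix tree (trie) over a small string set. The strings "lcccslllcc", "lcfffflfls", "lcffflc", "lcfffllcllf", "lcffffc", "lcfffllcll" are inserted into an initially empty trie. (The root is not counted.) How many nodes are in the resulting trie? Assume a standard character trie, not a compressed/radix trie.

26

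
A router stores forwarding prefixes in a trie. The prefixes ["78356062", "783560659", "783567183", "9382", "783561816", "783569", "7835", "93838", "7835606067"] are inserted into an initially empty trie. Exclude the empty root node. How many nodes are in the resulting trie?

Count nodes per top-level branch (shared prefixes stored once):
  '7'-branch (7835, 7835606067, 78356062, 783560659, 783561816, 783567183, 783569): 22 nodes
  '9'-branch (9382, 93838): 6 nodes
Sum: 28

28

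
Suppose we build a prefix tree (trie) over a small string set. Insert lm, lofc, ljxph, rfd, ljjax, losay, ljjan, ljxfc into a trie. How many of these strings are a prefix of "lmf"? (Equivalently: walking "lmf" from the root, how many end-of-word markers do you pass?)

Walk "lmf" from the root; an end-of-word marker is hit whenever a stored word is a prefix of "lmf".
Prefixes of the query that are stored words: "lm"
Count: 1

1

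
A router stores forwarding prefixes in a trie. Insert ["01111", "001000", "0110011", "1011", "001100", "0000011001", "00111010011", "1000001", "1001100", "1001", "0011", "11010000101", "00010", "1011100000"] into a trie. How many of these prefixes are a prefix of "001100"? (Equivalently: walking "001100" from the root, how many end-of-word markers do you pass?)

2

Check each prefix of "001100" against the stored set — each match is an end-marker on the path.
Prefixes of the query that are stored words: "0011", "001100"
Count: 2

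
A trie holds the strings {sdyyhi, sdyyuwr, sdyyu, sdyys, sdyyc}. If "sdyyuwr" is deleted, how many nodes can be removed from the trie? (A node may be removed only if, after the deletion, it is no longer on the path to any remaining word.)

A node on "sdyyuwr"'s path can go only if nothing else ends at it or branches off below it.
The suffix "wr" (2 nodes) is used only by "sdyyuwr"; "sdyyu" is itself a stored word, so pruning stops there.
Nodes removed: 2

2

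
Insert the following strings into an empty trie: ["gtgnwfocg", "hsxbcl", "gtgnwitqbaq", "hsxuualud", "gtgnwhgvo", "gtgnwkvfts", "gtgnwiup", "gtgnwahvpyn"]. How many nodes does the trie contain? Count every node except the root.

44

For each word, the new-node count is its length minus the longest prefix already in the trie:
  "gtgnwfocg" → 9 new (g, t, g, n, w, f, o, c, g)
  "hsxbcl" → 6 new (h, s, x, b, c, l)
  "gtgnwitqbaq" → prefix "gtgnw" already present; 6 new (i, t, q, b, a, q)
  "hsxuualud" → prefix "hsx" already present; 6 new (u, u, a, l, u, d)
  "gtgnwhgvo" → prefix "gtgnw" already present; 4 new (h, g, v, o)
  "gtgnwkvfts" → prefix "gtgnw" already present; 5 new (k, v, f, t, s)
  "gtgnwiup" → prefix "gtgnwi" already present; 2 new (u, p)
  "gtgnwahvpyn" → prefix "gtgnw" already present; 6 new (a, h, v, p, y, n)
Total nodes = 9 + 6 + 6 + 6 + 4 + 5 + 2 + 6 = 44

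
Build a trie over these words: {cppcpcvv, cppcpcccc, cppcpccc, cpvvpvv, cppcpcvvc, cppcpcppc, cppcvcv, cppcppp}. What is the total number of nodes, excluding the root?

25

For each word, the new-node count is its length minus the longest prefix already in the trie:
  "cppcpcvv" → 8 new (c, p, p, c, p, c, v, v)
  "cppcpcccc" → prefix "cppcpc" already present; 3 new (c, c, c)
  "cppcpccc" → prefix "cppcpccc" already present; 0 new (none)
  "cpvvpvv" → prefix "cp" already present; 5 new (v, v, p, v, v)
  "cppcpcvvc" → prefix "cppcpcvv" already present; 1 new (c)
  "cppcpcppc" → prefix "cppcpc" already present; 3 new (p, p, c)
  "cppcvcv" → prefix "cppc" already present; 3 new (v, c, v)
  "cppcppp" → prefix "cppcp" already present; 2 new (p, p)
Total nodes = 8 + 3 + 0 + 5 + 1 + 3 + 3 + 2 = 25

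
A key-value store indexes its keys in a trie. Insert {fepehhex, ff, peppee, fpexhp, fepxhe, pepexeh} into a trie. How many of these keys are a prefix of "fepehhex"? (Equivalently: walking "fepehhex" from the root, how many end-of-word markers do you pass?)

1

Check each prefix of "fepehhex" against the stored set — each match is an end-marker on the path.
Prefixes of the query that are stored words: "fepehhex"
Count: 1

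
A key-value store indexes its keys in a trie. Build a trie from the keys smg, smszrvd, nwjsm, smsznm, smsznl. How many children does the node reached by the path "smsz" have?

2

The children of the "smsz" node are the distinct next characters among strings starting with "smsz".
Characters that immediately follow "smsz" among the stored strings: {n, r}.
That node has 2 child edges.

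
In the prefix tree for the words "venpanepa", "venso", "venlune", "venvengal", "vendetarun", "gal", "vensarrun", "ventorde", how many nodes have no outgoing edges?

8

A leaf is a node with no children — equivalently, the end of a word that is not a proper prefix of any other stored word.
Those words: "gal", "vendetarun", "venlune", "venpanepa", "vensarrun", "venso", "ventorde", "venvengal"
Leaf count: 8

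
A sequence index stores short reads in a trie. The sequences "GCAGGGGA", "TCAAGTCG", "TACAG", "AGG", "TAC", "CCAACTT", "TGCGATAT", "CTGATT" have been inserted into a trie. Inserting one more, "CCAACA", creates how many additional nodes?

Walking "CCAACA" from the root, the first 5 characters ("CCAAC") follow existing edges; "A" is the first miss.
Each of the 1 remaining characters creates one node.

1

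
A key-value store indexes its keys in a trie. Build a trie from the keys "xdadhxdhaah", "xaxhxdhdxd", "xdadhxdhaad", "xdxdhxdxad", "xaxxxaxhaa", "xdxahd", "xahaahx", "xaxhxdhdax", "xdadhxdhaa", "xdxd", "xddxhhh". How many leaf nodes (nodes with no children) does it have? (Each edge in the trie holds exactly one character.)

9

A leaf is a node with no children — equivalently, the end of a word that is not a proper prefix of any other stored word.
Those words: "xahaahx", "xaxhxdhdax", "xaxhxdhdxd", "xaxxxaxhaa", "xdadhxdhaad", "xdadhxdhaah", "xddxhhh", "xdxahd", "xdxdhxdxad"
Leaf count: 9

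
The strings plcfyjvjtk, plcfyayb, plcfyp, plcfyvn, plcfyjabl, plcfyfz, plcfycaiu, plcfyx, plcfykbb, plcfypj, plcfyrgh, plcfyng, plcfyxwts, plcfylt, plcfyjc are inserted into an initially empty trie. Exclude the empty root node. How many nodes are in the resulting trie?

Count nodes per top-level branch (shared prefixes stored once):
  'p'-branch (plcfyayb, plcfycaiu, plcfyfz, plcfyjabl, plcfyjc, plcfyjvjtk, plcfykbb, plcfylt, plcfyng, plcfyp, plcfypj, plcfyrgh, plcfyvn, plcfyx, plcfyxwts): 41 nodes
Sum: 41

41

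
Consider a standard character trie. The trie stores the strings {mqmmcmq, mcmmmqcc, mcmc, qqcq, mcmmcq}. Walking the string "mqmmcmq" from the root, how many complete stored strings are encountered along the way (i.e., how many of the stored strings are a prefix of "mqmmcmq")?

Traverse "mqmmcmq" character by character; count nodes along the way that are marked as word ends.
Prefixes of the query that are stored words: "mqmmcmq"
Count: 1

1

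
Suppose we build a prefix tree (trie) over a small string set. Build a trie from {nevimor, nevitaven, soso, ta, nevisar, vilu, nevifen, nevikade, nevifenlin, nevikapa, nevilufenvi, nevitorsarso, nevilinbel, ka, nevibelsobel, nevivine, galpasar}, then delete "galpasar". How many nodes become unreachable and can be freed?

8

After clearing the end-marker at "galpasar", prune upward until reaching a node still needed by another word.
No other word shares any prefix with "galpasar", so all 8 of its nodes go.
Nodes removed: 8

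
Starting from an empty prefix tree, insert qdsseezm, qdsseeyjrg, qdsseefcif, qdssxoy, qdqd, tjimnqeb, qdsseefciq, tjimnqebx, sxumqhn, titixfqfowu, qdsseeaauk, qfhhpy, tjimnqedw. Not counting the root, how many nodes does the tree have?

59

Trace insertions, counting only characters that open a new branch:
  "qdsseezm" → 8 new (q, d, s, s, e, e, z, m)
  "qdsseeyjrg" → prefix "qdssee" already present; 4 new (y, j, r, g)
  "qdsseefcif" → prefix "qdssee" already present; 4 new (f, c, i, f)
  "qdssxoy" → prefix "qdss" already present; 3 new (x, o, y)
  "qdqd" → prefix "qd" already present; 2 new (q, d)
  "tjimnqeb" → 8 new (t, j, i, m, n, q, e, b)
  "qdsseefciq" → prefix "qdsseefci" already present; 1 new (q)
  "tjimnqebx" → prefix "tjimnqeb" already present; 1 new (x)
  "sxumqhn" → 7 new (s, x, u, m, q, h, n)
  "titixfqfowu" → prefix "t" already present; 10 new (i, t, i, x, f, q, f, o, w, u)
  "qdsseeaauk" → prefix "qdssee" already present; 4 new (a, a, u, k)
  "qfhhpy" → prefix "q" already present; 5 new (f, h, h, p, y)
  "tjimnqedw" → prefix "tjimnqe" already present; 2 new (d, w)
Total nodes = 8 + 4 + 4 + 3 + 2 + 8 + 1 + 1 + 7 + 10 + 4 + 5 + 2 = 59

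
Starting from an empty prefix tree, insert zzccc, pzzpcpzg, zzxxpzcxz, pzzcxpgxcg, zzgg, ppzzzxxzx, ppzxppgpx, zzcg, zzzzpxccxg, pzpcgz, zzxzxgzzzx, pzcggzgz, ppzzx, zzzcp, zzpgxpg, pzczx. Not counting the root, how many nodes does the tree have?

79

Trace insertions, counting only characters that open a new branch:
  "zzccc" → 5 new (z, z, c, c, c)
  "pzzpcpzg" → 8 new (p, z, z, p, c, p, z, g)
  "zzxxpzcxz" → prefix "zz" already present; 7 new (x, x, p, z, c, x, z)
  "pzzcxpgxcg" → prefix "pzz" already present; 7 new (c, x, p, g, x, c, g)
  "zzgg" → prefix "zz" already present; 2 new (g, g)
  "ppzzzxxzx" → prefix "p" already present; 8 new (p, z, z, z, x, x, z, x)
  "ppzxppgpx" → prefix "ppz" already present; 6 new (x, p, p, g, p, x)
  "zzcg" → prefix "zzc" already present; 1 new (g)
  "zzzzpxccxg" → prefix "zz" already present; 8 new (z, z, p, x, c, c, x, g)
  "pzpcgz" → prefix "pz" already present; 4 new (p, c, g, z)
  "zzxzxgzzzx" → prefix "zzx" already present; 7 new (z, x, g, z, z, z, x)
  "pzcggzgz" → prefix "pz" already present; 6 new (c, g, g, z, g, z)
  "ppzzx" → prefix "ppzz" already present; 1 new (x)
  "zzzcp" → prefix "zzz" already present; 2 new (c, p)
  "zzpgxpg" → prefix "zz" already present; 5 new (p, g, x, p, g)
  "pzczx" → prefix "pzc" already present; 2 new (z, x)
Total nodes = 5 + 8 + 7 + 7 + 2 + 8 + 6 + 1 + 8 + 4 + 7 + 6 + 1 + 2 + 5 + 2 = 79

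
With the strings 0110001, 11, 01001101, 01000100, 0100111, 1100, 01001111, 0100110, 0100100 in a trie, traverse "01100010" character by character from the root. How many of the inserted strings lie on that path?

1

Traverse "01100010" character by character; count nodes along the way that are marked as word ends.
Prefixes of the query that are stored words: "0110001"
Count: 1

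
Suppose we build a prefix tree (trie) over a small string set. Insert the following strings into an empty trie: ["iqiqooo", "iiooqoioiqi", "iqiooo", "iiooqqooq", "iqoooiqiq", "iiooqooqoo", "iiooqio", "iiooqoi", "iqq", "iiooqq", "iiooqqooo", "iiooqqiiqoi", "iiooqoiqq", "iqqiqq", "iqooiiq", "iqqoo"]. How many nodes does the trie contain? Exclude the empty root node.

For each word, the new-node count is its length minus the longest prefix already in the trie:
  "iqiqooo" → 7 new (i, q, i, q, o, o, o)
  "iiooqoioiqi" → prefix "i" already present; 10 new (i, o, o, q, o, i, o, i, q, i)
  "iqiooo" → prefix "iqi" already present; 3 new (o, o, o)
  "iiooqqooq" → prefix "iiooq" already present; 4 new (q, o, o, q)
  "iqoooiqiq" → prefix "iq" already present; 7 new (o, o, o, i, q, i, q)
  "iiooqooqoo" → prefix "iiooqo" already present; 4 new (o, q, o, o)
  "iiooqio" → prefix "iiooq" already present; 2 new (i, o)
  "iiooqoi" → prefix "iiooqoi" already present; 0 new (none)
  "iqq" → prefix "iq" already present; 1 new (q)
  "iiooqq" → prefix "iiooqq" already present; 0 new (none)
  "iiooqqooo" → prefix "iiooqqoo" already present; 1 new (o)
  "iiooqqiiqoi" → prefix "iiooqq" already present; 5 new (i, i, q, o, i)
  "iiooqoiqq" → prefix "iiooqoi" already present; 2 new (q, q)
  "iqqiqq" → prefix "iqq" already present; 3 new (i, q, q)
  "iqooiiq" → prefix "iqoo" already present; 3 new (i, i, q)
  "iqqoo" → prefix "iqq" already present; 2 new (o, o)
Total nodes = 7 + 10 + 3 + 4 + 7 + 4 + 2 + 0 + 1 + 0 + 1 + 5 + 2 + 3 + 3 + 2 = 54

54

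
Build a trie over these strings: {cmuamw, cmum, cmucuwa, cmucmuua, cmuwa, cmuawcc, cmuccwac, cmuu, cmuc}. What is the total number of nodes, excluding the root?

25

Count nodes per top-level branch (shared prefixes stored once):
  'c'-branch (cmuamw, cmuawcc, cmuc, cmuccwac, cmucmuua, cmucuwa, cmum, cmuu, cmuwa): 25 nodes
Sum: 25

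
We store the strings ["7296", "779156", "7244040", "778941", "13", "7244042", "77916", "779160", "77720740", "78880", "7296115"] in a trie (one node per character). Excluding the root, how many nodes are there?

Insert word by word; a character creates a node only if that edge doesn't already exist:
  "7296" → 4 new (7, 2, 9, 6)
  "779156" → prefix "7" already present; 5 new (7, 9, 1, 5, 6)
  "7244040" → prefix "72" already present; 5 new (4, 4, 0, 4, 0)
  "778941" → prefix "77" already present; 4 new (8, 9, 4, 1)
  "13" → 2 new (1, 3)
  "7244042" → prefix "724404" already present; 1 new (2)
  "77916" → prefix "7791" already present; 1 new (6)
  "779160" → prefix "77916" already present; 1 new (0)
  "77720740" → prefix "77" already present; 6 new (7, 2, 0, 7, 4, 0)
  "78880" → prefix "7" already present; 4 new (8, 8, 8, 0)
  "7296115" → prefix "7296" already present; 3 new (1, 1, 5)
Total nodes = 4 + 5 + 5 + 4 + 2 + 1 + 1 + 1 + 6 + 4 + 3 = 36

36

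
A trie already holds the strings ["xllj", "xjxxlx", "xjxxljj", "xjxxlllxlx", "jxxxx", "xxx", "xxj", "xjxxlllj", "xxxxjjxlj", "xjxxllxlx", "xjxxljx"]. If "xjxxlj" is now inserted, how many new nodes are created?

0

"xjxxlj" is already a full path in the trie; only an end-marker is added.
No new nodes are needed: 0.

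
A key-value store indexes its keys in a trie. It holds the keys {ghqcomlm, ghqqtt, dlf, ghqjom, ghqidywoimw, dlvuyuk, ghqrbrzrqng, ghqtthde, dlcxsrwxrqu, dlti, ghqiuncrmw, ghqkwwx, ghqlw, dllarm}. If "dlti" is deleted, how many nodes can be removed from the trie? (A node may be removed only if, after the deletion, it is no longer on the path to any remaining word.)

2

After clearing the end-marker at "dlti", prune upward until reaching a node still needed by another word.
The suffix "ti" (2 nodes) is used only by "dlti"; the node for "dl" still has the child "f", so pruning stops there.
Nodes removed: 2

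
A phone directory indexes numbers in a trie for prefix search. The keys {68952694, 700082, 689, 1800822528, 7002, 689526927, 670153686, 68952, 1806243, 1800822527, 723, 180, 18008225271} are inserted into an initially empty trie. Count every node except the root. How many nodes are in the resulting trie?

43

For each word, the new-node count is its length minus the longest prefix already in the trie:
  "68952694" → 8 new (6, 8, 9, 5, 2, 6, 9, 4)
  "700082" → 6 new (7, 0, 0, 0, 8, 2)
  "689" → prefix "689" already present; 0 new (none)
  "1800822528" → 10 new (1, 8, 0, 0, 8, 2, 2, 5, 2, 8)
  "7002" → prefix "700" already present; 1 new (2)
  "689526927" → prefix "6895269" already present; 2 new (2, 7)
  "670153686" → prefix "6" already present; 8 new (7, 0, 1, 5, 3, 6, 8, 6)
  "68952" → prefix "68952" already present; 0 new (none)
  "1806243" → prefix "180" already present; 4 new (6, 2, 4, 3)
  "1800822527" → prefix "180082252" already present; 1 new (7)
  "723" → prefix "7" already present; 2 new (2, 3)
  "180" → prefix "180" already present; 0 new (none)
  "18008225271" → prefix "1800822527" already present; 1 new (1)
Total nodes = 8 + 6 + 0 + 10 + 1 + 2 + 8 + 0 + 4 + 1 + 2 + 0 + 1 = 43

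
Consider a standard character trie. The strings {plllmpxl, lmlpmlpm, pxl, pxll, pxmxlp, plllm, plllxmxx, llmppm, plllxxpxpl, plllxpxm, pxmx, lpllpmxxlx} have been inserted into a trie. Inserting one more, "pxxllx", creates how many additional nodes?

4

The longest prefix of "pxxllx" already in the trie is "px" (length 2).
New nodes needed: |"pxxllx"| − 2 = 6 − 2 = 4.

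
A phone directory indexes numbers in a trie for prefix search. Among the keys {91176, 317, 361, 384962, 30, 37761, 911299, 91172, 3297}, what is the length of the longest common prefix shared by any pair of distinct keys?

4

Look for the deepest trie node that still has at least two words in its subtree.
"91172" and "91176" agree on "9117" (4 characters) before diverging; nothing deeper is shared.
Longest shared-prefix length: 4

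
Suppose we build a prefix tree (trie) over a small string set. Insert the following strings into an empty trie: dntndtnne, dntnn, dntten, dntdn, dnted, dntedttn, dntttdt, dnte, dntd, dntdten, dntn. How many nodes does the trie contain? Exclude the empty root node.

Trace insertions, counting only characters that open a new branch:
  "dntndtnne" → 9 new (d, n, t, n, d, t, n, n, e)
  "dntnn" → prefix "dntn" already present; 1 new (n)
  "dntten" → prefix "dnt" already present; 3 new (t, e, n)
  "dntdn" → prefix "dnt" already present; 2 new (d, n)
  "dnted" → prefix "dnt" already present; 2 new (e, d)
  "dntedttn" → prefix "dnted" already present; 3 new (t, t, n)
  "dntttdt" → prefix "dntt" already present; 3 new (t, d, t)
  "dnte" → prefix "dnte" already present; 0 new (none)
  "dntd" → prefix "dntd" already present; 0 new (none)
  "dntdten" → prefix "dntd" already present; 3 new (t, e, n)
  "dntn" → prefix "dntn" already present; 0 new (none)
Total nodes = 9 + 1 + 3 + 2 + 2 + 3 + 3 + 0 + 0 + 3 + 0 = 26

26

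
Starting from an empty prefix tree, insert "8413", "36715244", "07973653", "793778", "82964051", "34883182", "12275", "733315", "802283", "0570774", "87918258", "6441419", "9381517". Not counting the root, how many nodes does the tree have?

82

Count nodes per top-level branch (shared prefixes stored once):
  '0'-branch (0570774, 07973653): 14 nodes
  '1'-branch (12275): 5 nodes
  '3'-branch (34883182, 36715244): 15 nodes
  '6'-branch (6441419): 7 nodes
  '7'-branch (733315, 793778): 11 nodes
  '8'-branch (802283, 82964051, 8413, 87918258): 23 nodes
  '9'-branch (9381517): 7 nodes
Sum: 82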